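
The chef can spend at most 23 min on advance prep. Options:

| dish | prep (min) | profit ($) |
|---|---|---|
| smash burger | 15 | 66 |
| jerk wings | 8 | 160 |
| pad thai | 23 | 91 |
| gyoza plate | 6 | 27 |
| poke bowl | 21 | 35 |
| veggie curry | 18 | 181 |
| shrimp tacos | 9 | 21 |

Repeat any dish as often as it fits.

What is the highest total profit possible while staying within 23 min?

347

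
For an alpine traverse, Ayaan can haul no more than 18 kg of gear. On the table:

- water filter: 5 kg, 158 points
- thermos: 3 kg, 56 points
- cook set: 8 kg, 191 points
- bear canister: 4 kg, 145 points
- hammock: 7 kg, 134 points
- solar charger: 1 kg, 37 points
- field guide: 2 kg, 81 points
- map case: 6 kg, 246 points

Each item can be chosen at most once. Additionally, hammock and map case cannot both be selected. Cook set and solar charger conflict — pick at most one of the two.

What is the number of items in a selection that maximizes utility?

5

The maximum utility within 18 kg is 667.
water filter + bear canister + solar charger + field guide + map case hits 667 at 18 kg.
Every optimal selection uses 5 items.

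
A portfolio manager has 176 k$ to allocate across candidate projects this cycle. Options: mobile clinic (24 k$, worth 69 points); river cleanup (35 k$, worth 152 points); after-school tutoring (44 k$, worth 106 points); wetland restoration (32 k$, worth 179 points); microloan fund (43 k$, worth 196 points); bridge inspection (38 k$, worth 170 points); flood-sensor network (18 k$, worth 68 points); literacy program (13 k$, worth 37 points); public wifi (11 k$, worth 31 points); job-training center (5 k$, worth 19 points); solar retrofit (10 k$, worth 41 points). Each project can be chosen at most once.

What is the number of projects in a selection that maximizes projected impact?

Optimal total is 806.
One optimal bundle: river cleanup + wetland restoration + microloan fund + bridge inspection + flood-sensor network + solar retrofit (176 k$).
Every optimal selection uses 6 projects.

6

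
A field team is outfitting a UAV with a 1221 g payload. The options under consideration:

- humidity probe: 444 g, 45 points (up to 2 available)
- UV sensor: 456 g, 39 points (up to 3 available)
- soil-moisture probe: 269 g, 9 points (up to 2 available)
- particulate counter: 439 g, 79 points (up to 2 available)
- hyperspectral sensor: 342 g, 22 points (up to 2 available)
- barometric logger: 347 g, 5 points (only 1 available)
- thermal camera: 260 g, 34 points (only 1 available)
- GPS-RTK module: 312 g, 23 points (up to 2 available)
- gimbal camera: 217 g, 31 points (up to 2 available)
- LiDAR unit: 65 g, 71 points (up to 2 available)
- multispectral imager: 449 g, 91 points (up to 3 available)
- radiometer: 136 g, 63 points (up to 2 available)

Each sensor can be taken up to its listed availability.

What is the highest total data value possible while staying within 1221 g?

Taking the top-ratio sensors first gives gimbal camera + 2×LiDAR unit + multispectral imager + 2×radiometer for 390 (1068 g).
Dropping gimbal camera frees 217 g; slotting in thermal camera (260 g) lifts the total to 393 at 1111 g.
The spare 110 g is too small for any remaining sensor, and no exchange beats 393.

393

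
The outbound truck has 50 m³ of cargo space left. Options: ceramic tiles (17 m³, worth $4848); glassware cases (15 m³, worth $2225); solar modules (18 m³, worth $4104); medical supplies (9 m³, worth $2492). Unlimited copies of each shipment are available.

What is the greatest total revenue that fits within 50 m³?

12460

Taking the top-ratio shipments first gives 2×ceramic tiles + medical supplies for 12188 (43 m³).
Replace 2×ceramic tiles with 4×medical supplies: the trade gains 272 net, giving 12460 at 45 m³.
That's the maximum — no swap from here does better than 12460.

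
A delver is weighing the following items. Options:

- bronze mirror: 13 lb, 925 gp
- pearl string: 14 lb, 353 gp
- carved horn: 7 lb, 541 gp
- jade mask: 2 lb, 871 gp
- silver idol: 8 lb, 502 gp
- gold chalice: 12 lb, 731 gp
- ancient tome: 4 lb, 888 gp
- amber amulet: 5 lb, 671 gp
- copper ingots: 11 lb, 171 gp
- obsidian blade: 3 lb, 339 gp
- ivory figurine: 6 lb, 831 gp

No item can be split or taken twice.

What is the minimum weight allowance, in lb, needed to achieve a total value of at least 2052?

Need the lightest bundle worth ≥ 2052.
jade mask + ancient tome + obsidian blade reaches 2098 using 9 lb.
Below 9 lb the best achievable stays under 2052.

9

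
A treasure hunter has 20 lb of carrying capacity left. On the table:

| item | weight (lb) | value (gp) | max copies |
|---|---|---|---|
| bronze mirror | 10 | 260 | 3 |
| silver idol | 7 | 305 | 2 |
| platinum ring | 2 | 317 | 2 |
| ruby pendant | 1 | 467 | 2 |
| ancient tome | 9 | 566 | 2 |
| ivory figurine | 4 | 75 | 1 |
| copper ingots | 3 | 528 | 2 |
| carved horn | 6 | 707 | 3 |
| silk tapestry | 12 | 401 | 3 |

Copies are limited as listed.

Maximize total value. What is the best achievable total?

A density-first pass picks 2×platinum ring + 2×ruby pendant + 2×copper ingots + carved horn — 3331 at 18 lb.
Dropping 2×platinum ring frees 4 lb; slotting in carved horn (6 lb) lifts the total to 3404 at 20 lb.

3404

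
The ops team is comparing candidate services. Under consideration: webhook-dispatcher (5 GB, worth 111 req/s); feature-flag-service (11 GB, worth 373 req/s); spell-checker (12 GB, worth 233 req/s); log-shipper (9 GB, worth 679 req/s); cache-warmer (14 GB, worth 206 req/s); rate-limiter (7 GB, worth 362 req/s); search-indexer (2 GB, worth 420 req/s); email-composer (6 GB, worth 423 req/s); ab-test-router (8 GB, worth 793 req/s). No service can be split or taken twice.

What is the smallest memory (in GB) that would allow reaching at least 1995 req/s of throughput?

Minimise GB subject to total throughput ≥ 1995.
rate-limiter + search-indexer + email-composer + ab-test-router reaches 1998 using 23 GB.
No combination under 23 GB hits 1995.

23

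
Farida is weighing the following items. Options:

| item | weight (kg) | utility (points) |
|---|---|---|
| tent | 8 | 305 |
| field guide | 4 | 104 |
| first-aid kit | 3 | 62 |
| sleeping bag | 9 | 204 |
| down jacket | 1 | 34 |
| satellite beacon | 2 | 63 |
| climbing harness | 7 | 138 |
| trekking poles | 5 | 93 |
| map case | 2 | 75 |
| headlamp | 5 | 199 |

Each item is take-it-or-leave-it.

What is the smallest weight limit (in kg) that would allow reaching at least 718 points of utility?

Look for the lowest-weight combination reaching 718.
tent + field guide + satellite beacon + map case + headlamp reaches 746 using 21 kg.
Below 21 kg the best achievable stays under 718.

21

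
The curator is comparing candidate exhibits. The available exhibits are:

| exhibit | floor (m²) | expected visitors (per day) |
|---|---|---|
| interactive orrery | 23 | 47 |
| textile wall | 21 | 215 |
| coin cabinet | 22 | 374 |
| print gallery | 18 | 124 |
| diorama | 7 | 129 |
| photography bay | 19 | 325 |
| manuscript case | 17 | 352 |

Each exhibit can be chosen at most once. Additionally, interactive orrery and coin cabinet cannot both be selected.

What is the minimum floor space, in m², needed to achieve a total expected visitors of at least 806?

Need the lightest bundle worth ≥ 806.
diorama + photography bay + manuscript case: 806 expected visitors at 43 m².
No combination under 43 m² hits 806.

43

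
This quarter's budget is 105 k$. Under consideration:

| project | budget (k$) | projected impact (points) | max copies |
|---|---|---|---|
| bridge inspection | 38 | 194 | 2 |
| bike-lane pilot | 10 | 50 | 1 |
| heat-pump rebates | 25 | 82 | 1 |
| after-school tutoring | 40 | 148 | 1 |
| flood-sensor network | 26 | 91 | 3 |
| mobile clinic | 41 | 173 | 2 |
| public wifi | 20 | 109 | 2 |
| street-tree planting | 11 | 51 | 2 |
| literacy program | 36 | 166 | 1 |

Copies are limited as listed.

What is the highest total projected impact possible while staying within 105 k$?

520

By projected impact per k$: public wifi 5.45, bridge inspection 5.11, bike-lane pilot 5.00 lead.
A density-first pass picks bridge inspection + bike-lane pilot + 2×public wifi + street-tree planting — 513 at 99 k$.
Replace bike-lane pilot and public wifi with literacy program: the trade gains 7 net, giving 520 at 105 k$.
Nothing else within 105 k$ beats 520.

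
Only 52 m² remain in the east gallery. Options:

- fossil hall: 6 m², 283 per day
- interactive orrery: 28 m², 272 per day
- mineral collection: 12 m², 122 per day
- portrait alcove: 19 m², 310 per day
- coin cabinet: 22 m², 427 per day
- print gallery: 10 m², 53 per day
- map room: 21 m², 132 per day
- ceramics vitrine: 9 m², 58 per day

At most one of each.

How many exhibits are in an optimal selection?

3

Best achievable expected visitors is 1020.
One optimal bundle: fossil hall + portrait alcove + coin cabinet (47 m²).
Every optimal selection uses 3 exhibits.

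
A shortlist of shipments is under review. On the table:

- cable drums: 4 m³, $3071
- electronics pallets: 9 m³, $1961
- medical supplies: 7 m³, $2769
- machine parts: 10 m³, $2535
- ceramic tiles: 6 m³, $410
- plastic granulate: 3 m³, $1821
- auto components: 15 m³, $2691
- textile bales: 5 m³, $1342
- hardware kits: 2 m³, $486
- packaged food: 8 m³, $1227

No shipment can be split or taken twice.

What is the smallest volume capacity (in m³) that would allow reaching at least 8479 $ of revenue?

19

Minimise m³ subject to total revenue ≥ 8479.
cable drums + medical supplies + plastic granulate + textile bales: 9003 revenue at 19 m³.
No combination under 19 m³ hits 8479.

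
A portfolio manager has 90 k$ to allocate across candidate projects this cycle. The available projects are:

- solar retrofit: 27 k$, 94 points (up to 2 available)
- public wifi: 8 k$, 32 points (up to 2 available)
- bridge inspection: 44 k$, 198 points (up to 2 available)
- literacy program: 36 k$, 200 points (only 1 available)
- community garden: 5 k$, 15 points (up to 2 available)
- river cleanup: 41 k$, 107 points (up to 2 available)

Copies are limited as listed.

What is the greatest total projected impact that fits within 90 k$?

430

Ranking by ratio (projected impact/k$): literacy program 5.56, bridge inspection 4.50, public wifi 4.00.
The ratio ordering already packs tightly: public wifi + bridge inspection + literacy program, 88 k$, 430.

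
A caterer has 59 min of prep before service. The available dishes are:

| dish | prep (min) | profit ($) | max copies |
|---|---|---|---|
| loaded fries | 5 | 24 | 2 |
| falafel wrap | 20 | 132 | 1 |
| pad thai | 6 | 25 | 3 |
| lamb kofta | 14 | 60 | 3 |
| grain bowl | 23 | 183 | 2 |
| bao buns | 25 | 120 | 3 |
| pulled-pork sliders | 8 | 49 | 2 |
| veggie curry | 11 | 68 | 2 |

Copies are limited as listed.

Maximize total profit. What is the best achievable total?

Density check — grain bowl 7.96, falafel wrap 6.60, veggie curry 6.18 are the best per min.
Filling by ratio: 2×grain bowl + veggie curry for 434, with 2 min left unused.
The 11 min tied up in veggie curry is better spent on loaded fries + pulled-pork sliders — total rises to 439 (59 min).
Every other selection either busts 59 min or exceeds an availability limit or fails to beat 439.

439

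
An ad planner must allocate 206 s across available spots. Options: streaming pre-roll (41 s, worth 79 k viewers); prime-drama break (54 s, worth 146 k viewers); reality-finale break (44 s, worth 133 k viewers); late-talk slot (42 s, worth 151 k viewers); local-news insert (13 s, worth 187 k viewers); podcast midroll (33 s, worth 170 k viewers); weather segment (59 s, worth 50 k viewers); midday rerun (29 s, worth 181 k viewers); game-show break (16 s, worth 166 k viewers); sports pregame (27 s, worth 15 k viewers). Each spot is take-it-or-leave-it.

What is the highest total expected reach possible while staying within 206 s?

1003

The ratio ordering already packs tightly: reality-finale break + late-talk slot + local-news insert + podcast midroll + midday rerun + game-show break + sports pregame, 204 s, 1003.
The closest alternative, prime-drama break + late-talk slot + local-news insert + podcast midroll + midday rerun + game-show break, reaches only 1001.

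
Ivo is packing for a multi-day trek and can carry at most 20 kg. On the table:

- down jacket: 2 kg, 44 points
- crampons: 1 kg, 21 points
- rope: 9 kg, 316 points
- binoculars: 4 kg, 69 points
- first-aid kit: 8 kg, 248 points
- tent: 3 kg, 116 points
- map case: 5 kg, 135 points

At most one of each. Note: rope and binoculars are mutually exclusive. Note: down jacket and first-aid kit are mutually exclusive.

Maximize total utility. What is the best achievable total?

By utility per kg: tent 38.67, rope 35.11, first-aid kit 31.00, map case 27.00 lead.
Rope + first-aid kit + tent uses 20 of the 20 kg and totals 680.

680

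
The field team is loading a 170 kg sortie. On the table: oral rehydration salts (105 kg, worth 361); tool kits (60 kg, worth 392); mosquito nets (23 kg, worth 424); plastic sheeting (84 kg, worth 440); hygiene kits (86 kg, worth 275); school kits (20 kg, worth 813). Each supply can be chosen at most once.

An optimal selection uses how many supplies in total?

3

Optimal total is 1677.
One optimal bundle: mosquito nets + plastic sheeting + school kits (127 kg).
Any selection reaching 1677 contains exactly 3 supplies.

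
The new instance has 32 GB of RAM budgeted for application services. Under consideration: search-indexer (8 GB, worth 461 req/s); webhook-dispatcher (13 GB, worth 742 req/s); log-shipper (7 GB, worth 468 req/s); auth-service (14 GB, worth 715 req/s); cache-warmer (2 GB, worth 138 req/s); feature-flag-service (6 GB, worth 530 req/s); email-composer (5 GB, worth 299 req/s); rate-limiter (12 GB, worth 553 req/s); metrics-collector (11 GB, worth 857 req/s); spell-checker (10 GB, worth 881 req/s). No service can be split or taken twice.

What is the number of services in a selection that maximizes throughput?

The maximum throughput within 32 GB is 2567.
feature-flag-service + email-composer + metrics-collector + spell-checker hits 2567 at 32 GB.
Every optimal selection uses 4 services.

4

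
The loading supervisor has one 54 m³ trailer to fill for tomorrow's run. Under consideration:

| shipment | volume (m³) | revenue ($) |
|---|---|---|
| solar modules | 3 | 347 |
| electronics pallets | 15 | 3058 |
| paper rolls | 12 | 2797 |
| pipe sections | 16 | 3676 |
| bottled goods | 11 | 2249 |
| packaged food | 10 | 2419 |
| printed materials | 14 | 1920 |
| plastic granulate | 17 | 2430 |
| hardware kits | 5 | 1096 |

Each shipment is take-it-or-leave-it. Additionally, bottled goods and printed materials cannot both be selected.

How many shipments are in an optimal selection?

The maximum revenue within 54 m³ is 12237.
For example paper rolls + pipe sections + bottled goods + packaged food + hardware kits achieves it, using 54 m³.
All optima have 5 shipments.

5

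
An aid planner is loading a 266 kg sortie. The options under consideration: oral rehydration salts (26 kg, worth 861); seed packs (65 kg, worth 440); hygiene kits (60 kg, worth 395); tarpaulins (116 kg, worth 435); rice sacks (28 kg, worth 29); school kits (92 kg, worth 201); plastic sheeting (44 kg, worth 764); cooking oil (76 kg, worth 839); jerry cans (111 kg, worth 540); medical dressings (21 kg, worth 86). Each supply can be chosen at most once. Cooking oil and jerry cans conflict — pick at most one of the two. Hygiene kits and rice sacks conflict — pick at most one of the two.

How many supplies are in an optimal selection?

Optimal total is 3019.
One optimal bundle: oral rehydration salts + seed packs + rice sacks + plastic sheeting + cooking oil + medical dressings (260 kg).
All optima have 6 supplies.

6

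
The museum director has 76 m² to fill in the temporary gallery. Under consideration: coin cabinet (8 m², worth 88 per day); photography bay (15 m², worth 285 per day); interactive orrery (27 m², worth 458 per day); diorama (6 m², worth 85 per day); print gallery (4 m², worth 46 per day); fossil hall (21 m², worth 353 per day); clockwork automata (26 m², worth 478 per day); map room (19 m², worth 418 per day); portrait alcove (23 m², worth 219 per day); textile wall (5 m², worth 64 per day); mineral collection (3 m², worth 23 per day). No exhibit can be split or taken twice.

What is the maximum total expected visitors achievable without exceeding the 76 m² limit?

Filling by ratio: photography bay + diorama + print gallery + clockwork automata + map room + textile wall for 1376, with 1 m² left unused.
Replace photography bay and diorama and textile wall with interactive orrery: the trade gains 24 net, giving 1400 at 76 m².

1400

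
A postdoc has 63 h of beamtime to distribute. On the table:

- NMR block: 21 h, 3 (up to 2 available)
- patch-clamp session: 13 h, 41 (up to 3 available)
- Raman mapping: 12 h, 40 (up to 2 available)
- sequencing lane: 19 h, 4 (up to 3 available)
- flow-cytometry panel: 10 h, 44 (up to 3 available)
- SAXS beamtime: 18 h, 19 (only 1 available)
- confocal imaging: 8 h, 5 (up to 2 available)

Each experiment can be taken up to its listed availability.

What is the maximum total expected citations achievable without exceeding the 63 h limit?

Greedy by ratio would take 2×Raman mapping + 3×flow-cytometry panel + confocal imaging: 62 h used, total 217.
The 12 h tied up in Raman mapping is better spent on patch-clamp session — total rises to 218 (63 h).
Every other selection either busts 63 h or exceeds an availability limit or fails to beat 218.

218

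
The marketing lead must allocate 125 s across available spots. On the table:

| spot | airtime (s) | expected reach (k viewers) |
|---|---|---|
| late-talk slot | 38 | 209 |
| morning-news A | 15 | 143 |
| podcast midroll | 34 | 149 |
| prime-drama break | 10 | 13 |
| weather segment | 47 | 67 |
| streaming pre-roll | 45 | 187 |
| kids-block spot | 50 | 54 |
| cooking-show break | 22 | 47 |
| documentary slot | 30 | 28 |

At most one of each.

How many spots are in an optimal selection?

The maximum expected reach within 125 s is 586.
late-talk slot + morning-news A + streaming pre-roll + cooking-show break hits 586 at 120 s.
Every optimal selection uses 4 spots.

4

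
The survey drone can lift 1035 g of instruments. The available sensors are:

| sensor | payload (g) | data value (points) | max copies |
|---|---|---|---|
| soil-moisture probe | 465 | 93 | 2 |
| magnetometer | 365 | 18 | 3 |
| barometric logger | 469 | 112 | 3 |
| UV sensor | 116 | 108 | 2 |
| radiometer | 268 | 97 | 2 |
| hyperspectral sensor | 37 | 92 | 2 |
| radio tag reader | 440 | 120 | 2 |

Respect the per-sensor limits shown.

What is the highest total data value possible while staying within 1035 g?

Ranking by ratio (data value/g): hyperspectral sensor 2.49, UV sensor 0.93, radiometer 0.36.
Greedy by ratio would take 2×UV sensor + 2×radiometer + 2×hyperspectral sensor: 842 g used, total 594.
Dropping radiometer frees 268 g; slotting in radio tag reader (440 g) lifts the total to 617 at 1014 g.
No other feasible combination exceeds 617.

617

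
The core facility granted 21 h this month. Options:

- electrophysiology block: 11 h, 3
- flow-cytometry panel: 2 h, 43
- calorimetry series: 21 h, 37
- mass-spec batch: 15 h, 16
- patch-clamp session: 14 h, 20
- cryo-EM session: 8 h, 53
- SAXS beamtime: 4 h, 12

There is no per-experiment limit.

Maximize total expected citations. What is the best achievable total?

430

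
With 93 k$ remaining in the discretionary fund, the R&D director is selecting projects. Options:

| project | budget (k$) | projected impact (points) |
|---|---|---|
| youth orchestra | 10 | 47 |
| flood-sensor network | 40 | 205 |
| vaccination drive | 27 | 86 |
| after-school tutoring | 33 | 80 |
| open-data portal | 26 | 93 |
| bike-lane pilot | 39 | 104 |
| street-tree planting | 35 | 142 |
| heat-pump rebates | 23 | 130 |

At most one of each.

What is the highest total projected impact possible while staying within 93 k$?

A density-first pass picks youth orchestra + flood-sensor network + heat-pump rebates — 382 at 73 k$.
The 10 k$ tied up in youth orchestra is better spent on open-data portal — total rises to 428 (89 k$).
The closest alternative, flood-sensor network + vaccination drive + heat-pump rebates, reaches only 421.

428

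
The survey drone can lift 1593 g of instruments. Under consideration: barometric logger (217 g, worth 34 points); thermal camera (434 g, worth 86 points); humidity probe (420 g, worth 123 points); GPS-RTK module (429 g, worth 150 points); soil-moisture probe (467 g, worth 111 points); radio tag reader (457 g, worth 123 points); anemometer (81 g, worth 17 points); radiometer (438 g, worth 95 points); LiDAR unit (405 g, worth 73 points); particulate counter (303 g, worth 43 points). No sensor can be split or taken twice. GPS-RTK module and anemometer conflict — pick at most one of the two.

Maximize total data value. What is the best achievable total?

430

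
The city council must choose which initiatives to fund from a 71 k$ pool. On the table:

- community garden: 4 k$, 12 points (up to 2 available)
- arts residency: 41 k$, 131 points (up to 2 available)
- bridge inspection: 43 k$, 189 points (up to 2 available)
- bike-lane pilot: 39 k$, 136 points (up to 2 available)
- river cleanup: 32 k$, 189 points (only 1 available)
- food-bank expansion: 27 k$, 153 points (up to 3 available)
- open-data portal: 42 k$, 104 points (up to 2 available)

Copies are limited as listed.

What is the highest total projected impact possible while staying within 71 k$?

366

The ratio ordering already packs tightly: 2×community garden + river cleanup + food-bank expansion, 67 k$, 366.
No other feasible combination exceeds 366.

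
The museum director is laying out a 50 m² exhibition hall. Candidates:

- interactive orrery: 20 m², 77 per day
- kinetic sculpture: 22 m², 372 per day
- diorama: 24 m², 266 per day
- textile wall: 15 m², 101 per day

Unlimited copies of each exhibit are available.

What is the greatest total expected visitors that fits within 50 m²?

Best packing: 2×kinetic sculpture — 44 m², 744 total.
Every other selection either busts 50 m² or fails to beat 744.

744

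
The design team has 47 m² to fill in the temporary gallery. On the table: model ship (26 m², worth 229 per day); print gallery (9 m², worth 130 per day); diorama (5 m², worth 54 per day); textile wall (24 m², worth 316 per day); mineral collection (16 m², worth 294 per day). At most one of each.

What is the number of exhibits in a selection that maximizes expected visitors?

3

Best achievable expected visitors is 664.
diorama + textile wall + mineral collection hits 664 at 45 m².
Any selection reaching 664 contains exactly 3 exhibits.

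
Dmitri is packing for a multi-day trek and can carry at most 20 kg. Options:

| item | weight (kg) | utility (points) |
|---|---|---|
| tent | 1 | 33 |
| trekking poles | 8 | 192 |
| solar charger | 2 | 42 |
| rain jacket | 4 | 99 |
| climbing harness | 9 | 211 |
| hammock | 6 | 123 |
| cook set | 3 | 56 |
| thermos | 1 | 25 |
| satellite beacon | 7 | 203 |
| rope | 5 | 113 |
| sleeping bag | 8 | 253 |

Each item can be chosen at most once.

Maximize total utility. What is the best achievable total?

Greedy by ratio would take tent + solar charger + thermos + satellite beacon + sleeping bag: 19 kg used, total 556.
Replace solar charger and thermos with rain jacket: the trade gains 32 net, giving 588 at 20 kg.

588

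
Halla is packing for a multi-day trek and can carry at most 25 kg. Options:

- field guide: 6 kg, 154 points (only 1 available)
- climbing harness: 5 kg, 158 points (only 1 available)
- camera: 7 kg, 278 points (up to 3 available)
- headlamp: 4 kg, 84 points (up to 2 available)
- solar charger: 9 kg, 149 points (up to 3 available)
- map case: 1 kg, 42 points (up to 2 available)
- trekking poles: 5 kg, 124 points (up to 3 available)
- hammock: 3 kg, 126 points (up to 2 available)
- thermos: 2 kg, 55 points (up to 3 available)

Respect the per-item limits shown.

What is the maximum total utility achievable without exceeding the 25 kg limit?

1002

Taking the top-ratio items first gives 2×camera + 2×map case + 2×hammock + thermos for 947 (24 kg).
Replace map case and hammock and thermos with camera: the trade gains 55 net, giving 1002 at 25 kg.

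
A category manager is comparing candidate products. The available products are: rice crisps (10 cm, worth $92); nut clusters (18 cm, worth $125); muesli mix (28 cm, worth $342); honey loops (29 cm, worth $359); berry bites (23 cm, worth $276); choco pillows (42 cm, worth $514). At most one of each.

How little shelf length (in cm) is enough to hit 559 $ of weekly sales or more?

Need the lightest bundle worth ≥ 559.
muesli mix + berry bites: 618 weekly sales at 51 cm.
Below 51 cm the best achievable stays under 559.

51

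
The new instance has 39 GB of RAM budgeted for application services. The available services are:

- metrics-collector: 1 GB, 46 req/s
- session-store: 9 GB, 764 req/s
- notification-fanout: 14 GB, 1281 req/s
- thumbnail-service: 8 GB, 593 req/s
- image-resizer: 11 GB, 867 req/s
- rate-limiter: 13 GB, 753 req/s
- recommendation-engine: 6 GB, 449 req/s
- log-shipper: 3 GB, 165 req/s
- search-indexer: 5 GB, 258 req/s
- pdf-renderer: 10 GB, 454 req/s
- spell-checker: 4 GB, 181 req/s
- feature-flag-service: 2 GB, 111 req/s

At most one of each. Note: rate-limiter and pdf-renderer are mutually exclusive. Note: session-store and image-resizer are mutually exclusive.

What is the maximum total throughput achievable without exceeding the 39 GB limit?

3198

By throughput per GB: notification-fanout 91.50, session-store 84.89, image-resizer 78.82 lead.
Best packing: session-store + notification-fanout + thumbnail-service + recommendation-engine + feature-flag-service — 39 GB, 3198 total.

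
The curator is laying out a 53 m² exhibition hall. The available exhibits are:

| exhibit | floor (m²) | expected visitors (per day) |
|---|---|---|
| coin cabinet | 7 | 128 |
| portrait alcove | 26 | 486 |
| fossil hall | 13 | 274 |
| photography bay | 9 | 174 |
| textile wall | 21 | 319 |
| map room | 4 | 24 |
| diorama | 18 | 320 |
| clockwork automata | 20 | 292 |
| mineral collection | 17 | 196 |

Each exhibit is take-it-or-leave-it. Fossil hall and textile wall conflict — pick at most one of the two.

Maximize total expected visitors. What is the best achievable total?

980

By expected visitors per m²: fossil hall 21.08, photography bay 19.33, portrait alcove 18.69 lead.
Filling by ratio: portrait alcove + fossil hall + photography bay + map room for 958, with 1 m² left unused.
Dropping fossil hall and map room frees 17 m²; slotting in diorama (18 m²) lifts the total to 980 at 53 m².
Every other selection either busts 53 m² or breaks a pairing rule or fails to beat 980.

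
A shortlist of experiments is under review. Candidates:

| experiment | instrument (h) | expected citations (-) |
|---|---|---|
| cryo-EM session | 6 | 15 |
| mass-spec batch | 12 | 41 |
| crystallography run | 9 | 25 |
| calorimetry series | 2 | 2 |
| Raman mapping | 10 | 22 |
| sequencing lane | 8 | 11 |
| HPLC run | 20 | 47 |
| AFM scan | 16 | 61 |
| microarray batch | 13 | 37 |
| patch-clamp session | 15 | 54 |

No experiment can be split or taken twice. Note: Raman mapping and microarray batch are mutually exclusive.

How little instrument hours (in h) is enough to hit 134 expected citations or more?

40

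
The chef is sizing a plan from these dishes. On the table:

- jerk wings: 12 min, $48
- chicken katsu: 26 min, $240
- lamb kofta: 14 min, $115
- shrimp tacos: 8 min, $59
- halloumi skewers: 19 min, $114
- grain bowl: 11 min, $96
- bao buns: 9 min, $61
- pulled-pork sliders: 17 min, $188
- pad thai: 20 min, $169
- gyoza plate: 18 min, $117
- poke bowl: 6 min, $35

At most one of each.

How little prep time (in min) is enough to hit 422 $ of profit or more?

Need the lightest bundle worth ≥ 422.
chicken katsu + pulled-pork sliders reaches 428 using 43 min.
Below 43 min the best achievable stays under 422.

43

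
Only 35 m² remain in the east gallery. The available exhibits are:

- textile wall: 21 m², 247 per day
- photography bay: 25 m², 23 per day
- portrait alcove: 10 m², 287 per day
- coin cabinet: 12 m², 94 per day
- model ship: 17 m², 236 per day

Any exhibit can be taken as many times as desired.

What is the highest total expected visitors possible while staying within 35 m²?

861

By expected visitors per m²: portrait alcove 28.70, model ship 13.88, textile wall 11.76, coin cabinet 7.83 lead.
Taking 3×portrait alcove: 30 m² used, 861 in expected visitors.
The spare 5 m² is too small for any remaining exhibit, and no exchange beats 861.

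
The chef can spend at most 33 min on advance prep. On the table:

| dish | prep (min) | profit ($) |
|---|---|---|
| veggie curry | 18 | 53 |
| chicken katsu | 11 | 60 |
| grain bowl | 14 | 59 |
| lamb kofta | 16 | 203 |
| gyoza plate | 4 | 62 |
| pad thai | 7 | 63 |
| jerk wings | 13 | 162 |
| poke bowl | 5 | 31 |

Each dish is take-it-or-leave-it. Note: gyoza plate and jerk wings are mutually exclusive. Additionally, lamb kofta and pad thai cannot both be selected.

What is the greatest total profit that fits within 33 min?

Lamb kofta + jerk wings uses 29 of the 33 min and totals 365.
That's the maximum — no feasible swap from here does better than 365.

365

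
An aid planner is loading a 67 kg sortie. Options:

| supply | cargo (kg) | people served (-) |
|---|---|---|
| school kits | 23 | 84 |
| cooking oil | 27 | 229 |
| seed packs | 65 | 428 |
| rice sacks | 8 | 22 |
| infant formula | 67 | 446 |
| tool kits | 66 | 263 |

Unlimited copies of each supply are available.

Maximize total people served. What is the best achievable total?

480

Density check — cooking oil 8.48, infant formula 6.66, seed packs 6.58, tool kits 3.98 are the best per kg.
The ratio ordering already packs tightly: 2×cooking oil + rice sacks, 62 kg, 480.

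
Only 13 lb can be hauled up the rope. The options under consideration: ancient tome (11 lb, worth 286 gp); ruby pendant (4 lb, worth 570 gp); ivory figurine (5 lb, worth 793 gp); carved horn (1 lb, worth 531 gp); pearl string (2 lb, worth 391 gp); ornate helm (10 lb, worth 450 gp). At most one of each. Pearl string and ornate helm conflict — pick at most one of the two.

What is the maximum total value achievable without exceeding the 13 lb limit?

Ruby pendant + ivory figurine + carved horn + pearl string uses 12 of the 13 lb and totals 2285.

2285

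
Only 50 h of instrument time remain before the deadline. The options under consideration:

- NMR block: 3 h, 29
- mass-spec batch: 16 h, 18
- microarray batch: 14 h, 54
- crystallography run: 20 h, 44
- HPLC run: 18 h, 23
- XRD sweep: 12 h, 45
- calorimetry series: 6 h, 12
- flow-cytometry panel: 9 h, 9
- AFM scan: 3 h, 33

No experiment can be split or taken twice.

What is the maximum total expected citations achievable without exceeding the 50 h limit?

Ranking by ratio (expected citations/h): AFM scan 11.00, NMR block 9.67, microarray batch 3.86.
Filling by ratio: NMR block + microarray batch + XRD sweep + calorimetry series + flow-cytometry panel + AFM scan for 182, with 3 h left unused.
The 15 h tied up in calorimetry series and flow-cytometry panel is better spent on HPLC run — total rises to 184 (50 h).

184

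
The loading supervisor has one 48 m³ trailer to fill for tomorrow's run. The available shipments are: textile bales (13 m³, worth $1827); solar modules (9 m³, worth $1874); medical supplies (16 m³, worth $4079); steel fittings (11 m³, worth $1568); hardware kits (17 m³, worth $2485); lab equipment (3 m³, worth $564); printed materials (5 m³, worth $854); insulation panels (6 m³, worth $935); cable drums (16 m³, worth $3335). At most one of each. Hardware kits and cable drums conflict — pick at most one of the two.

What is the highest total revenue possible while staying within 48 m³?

By revenue per m³: medical supplies 254.94, cable drums 208.44, solar modules 208.22, lab equipment 188.00 lead.
A density-first pass picks solar modules + medical supplies + lab equipment + cable drums — 9852 at 44 m³.
Replace lab equipment with insulation panels: the trade gains 371 net, giving 10223 at 47 m³.
No other feasible combination exceeds 10223.

10223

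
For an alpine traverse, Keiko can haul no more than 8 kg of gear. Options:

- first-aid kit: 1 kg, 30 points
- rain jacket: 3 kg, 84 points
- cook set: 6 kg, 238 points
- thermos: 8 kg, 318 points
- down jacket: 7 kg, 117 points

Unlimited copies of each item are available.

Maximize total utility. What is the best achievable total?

318

Taking thermos: 8 kg used, 318 in utility.
That's the maximum — no swap from here does better than 318.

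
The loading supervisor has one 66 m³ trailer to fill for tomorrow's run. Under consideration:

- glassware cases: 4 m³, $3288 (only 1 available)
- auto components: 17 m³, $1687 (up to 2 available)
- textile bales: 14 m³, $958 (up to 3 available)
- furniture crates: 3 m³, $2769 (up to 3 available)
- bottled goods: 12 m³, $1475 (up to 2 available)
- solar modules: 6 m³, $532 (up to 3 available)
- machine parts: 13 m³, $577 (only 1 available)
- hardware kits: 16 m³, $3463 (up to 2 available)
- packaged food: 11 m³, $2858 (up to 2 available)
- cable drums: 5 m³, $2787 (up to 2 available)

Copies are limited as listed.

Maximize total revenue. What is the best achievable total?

26953

By revenue per m³: furniture crates 923.00, glassware cases 822.00, cable drums 557.40, packaged food 259.82 lead.
A density-first pass picks glassware cases + 3×furniture crates + hardware kits + 2×packaged food + 2×cable drums — 26348 at 61 m³.
Replace packaged food with hardware kits: the trade gains 605 net, giving 26953 at 66 m³.
Nothing else within 66 m³ beats 26953.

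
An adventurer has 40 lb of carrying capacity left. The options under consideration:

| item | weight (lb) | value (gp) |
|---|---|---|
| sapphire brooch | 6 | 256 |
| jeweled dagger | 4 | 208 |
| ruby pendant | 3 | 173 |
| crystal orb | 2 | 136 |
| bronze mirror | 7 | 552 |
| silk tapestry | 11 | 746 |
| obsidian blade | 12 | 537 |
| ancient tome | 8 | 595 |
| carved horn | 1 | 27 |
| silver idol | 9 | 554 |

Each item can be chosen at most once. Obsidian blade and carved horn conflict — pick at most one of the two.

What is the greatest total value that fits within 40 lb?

The ratio ordering already packs tightly: ruby pendant + crystal orb + bronze mirror + silk tapestry + ancient tome + silver idol, 40 lb, 2756.
An exhaustive check of the 1024 subsets confirms 2756.

2756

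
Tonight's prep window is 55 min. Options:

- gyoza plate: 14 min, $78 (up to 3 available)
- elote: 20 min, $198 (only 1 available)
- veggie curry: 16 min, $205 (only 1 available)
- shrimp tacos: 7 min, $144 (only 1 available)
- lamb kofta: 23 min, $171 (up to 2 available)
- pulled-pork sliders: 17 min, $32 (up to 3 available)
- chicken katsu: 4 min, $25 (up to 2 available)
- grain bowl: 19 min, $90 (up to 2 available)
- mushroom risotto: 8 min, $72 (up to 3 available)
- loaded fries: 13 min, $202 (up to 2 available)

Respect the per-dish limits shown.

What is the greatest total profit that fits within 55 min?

The ratio ordering already packs tightly: veggie curry + shrimp tacos + chicken katsu + 2×loaded fries, 53 min, 778.

778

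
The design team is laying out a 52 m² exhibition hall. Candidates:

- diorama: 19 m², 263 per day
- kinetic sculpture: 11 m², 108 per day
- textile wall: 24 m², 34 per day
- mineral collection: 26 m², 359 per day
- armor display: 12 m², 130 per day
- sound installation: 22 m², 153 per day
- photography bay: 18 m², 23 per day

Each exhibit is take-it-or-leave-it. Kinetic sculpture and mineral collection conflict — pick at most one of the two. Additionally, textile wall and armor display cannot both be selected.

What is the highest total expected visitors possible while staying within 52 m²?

The ratio ordering already packs tightly: diorama + mineral collection, 45 m², 622.
Next best is diorama + kinetic sculpture + sound installation at 524 (52 m²) — short by 98.

622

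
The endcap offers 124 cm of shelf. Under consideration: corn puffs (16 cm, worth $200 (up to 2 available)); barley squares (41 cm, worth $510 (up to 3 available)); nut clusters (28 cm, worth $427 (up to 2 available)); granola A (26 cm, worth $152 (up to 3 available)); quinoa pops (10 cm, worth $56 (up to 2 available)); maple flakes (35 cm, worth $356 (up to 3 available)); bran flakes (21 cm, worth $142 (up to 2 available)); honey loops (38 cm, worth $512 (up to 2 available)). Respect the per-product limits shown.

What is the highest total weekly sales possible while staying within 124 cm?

1651

By weekly sales per cm: nut clusters 15.25, honey loops 13.47, corn puffs 12.50, barley squares 12.44 lead.
Taking the top-ratio products first gives corn puffs + 2×nut clusters + quinoa pops + honey loops for 1622 (120 cm).
Dropping nut clusters and quinoa pops frees 38 cm; slotting in honey loops (38 cm) lifts the total to 1651 at 120 cm.
No other feasible combination exceeds 1651.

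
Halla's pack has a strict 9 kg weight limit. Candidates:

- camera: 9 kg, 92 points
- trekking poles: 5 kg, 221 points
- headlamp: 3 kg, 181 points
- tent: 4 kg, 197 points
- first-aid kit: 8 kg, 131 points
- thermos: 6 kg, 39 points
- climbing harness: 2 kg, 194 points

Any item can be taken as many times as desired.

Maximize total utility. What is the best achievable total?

776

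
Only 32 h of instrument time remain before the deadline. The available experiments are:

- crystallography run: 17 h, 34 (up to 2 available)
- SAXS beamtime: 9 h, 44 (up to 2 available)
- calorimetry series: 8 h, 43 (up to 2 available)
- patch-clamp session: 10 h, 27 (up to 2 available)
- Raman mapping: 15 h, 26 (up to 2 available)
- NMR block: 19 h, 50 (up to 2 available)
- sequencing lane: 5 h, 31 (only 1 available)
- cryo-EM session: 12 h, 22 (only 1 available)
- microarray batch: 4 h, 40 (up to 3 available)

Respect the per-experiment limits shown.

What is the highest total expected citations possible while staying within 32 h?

208

Greedy by ratio would take calorimetry series + sequencing lane + 3×microarray batch: 25 h used, total 194.
Dropping calorimetry series and sequencing lane frees 13 h; slotting in 2×SAXS beamtime (18 h) lifts the total to 208 at 30 h.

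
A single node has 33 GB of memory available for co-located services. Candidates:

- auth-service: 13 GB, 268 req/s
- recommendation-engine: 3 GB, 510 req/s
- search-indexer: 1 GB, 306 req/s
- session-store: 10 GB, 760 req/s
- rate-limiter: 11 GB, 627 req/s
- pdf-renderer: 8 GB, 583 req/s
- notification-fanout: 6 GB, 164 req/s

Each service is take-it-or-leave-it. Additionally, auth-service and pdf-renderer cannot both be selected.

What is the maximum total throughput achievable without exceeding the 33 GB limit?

2786

Recommendation-engine + search-indexer + session-store + rate-limiter + pdf-renderer uses 33 of the 33 GB and totals 2786.
The closest alternative, recommendation-engine + session-store + rate-limiter + pdf-renderer, reaches only 2480.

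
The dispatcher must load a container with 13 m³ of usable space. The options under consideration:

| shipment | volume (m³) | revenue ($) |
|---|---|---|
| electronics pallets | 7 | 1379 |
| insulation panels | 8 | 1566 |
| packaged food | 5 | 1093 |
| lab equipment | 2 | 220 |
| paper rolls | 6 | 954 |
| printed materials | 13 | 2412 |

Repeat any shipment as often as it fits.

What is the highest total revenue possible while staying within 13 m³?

2659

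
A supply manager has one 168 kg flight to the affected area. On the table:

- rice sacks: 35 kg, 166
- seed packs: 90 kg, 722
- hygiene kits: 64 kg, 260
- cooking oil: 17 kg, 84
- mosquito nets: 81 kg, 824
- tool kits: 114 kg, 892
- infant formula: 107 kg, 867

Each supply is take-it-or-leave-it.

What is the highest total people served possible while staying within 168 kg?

1168

Taking the top-ratio supplies first gives rice sacks + cooking oil + mosquito nets for 1074 (133 kg).
Dropping rice sacks frees 35 kg; slotting in hygiene kits (64 kg) lifts the total to 1168 at 162 kg.
Nothing else within 168 kg beats 1168.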